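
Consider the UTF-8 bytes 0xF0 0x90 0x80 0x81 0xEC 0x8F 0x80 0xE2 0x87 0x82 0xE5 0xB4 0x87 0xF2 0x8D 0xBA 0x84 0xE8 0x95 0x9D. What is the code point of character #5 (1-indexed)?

U+8DE84

Offset 0: leading byte 0xF0 = 11110000 → 4-byte char #1 = F0 90 80 81.
Offset 4: leading byte 0xEC = 11101100 → 3-byte char #2 = EC 8F 80.
Offset 7: leading byte 0xE2 = 11100010 → 3-byte char #3 = E2 87 82.
Offset 10: leading byte 0xE5 = 11100101 → 3-byte char #4 = E5 B4 87.
Offset 13: leading byte 0xF2 = 11110010 → 4-byte char #5 = F2 8D BA 84.
Leading byte 0xF2 = 11110010 matches 11110xxx → 4-byte sequence.
Byte 1: 0xF2 = 11110010, payload 010 (3 bits).
Byte 2: 0x8D = 10001101 (10xxxxxx ✓), payload 001101.
Byte 3: 0xBA = 10111010 (10xxxxxx ✓), payload 111010.
Byte 4: 0x84 = 10000100 (10xxxxxx ✓), payload 000100.
Concatenate: 010001101111010000100 = 0x8DE84 (21 bits → U+8DE84).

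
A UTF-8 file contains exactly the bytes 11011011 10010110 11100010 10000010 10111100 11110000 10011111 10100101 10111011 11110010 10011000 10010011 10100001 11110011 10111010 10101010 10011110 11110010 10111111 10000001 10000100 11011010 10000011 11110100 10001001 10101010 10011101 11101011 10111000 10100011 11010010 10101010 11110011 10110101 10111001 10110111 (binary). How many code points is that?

Byte at offset 0: 0xDB = 11011011 → 2-byte char (#1). Advance 2.
Byte at offset 2: 0xE2 = 11100010 → 3-byte char (#2). Advance 3.
Byte at offset 5: 0xF0 = 11110000 → 4-byte char (#3). Advance 4.
Byte at offset 9: 0xF2 = 11110010 → 4-byte char (#4). Advance 4.
Byte at offset 13: 0xF3 = 11110011 → 4-byte char (#5). Advance 4.
Byte at offset 17: 0xF2 = 11110010 → 4-byte char (#6). Advance 4.
Byte at offset 21: 0xDA = 11011010 → 2-byte char (#7). Advance 2.
Byte at offset 23: 0xF4 = 11110100 → 4-byte char (#8). Advance 4.
Byte at offset 27: 0xEB = 11101011 → 3-byte char (#9). Advance 3.
Byte at offset 30: 0xD2 = 11010010 → 2-byte char (#10). Advance 2.
Byte at offset 32: 0xF3 = 11110011 → 4-byte char (#11). Advance 4.
Reached end at offset 36 after 11 code points.

11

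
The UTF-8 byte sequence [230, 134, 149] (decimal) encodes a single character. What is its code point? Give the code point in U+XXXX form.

U+6195

Leading byte 0xE6 = 11100110 matches 1110xxxx → 3-byte sequence.
Byte 1: 0xE6 = 11100110, payload 0110 (4 bits).
Byte 2: 0x86 = 10000110 (10xxxxxx ✓), payload 000110.
Byte 3: 0x95 = 10010101 (10xxxxxx ✓), payload 010101.
Concatenate: 0110000110010101 = 0x6195 (16 bits → U+6195).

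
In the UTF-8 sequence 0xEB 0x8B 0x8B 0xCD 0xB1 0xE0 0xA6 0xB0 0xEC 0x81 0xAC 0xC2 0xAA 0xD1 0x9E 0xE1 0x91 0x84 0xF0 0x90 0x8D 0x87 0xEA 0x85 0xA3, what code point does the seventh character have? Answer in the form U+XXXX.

Offset 0: leading byte 0xEB = 11101011 → 3-byte char #1 = EB 8B 8B.
Offset 3: leading byte 0xCD = 11001101 → 2-byte char #2 = CD B1.
Offset 5: leading byte 0xE0 = 11100000 → 3-byte char #3 = E0 A6 B0.
Offset 8: leading byte 0xEC = 11101100 → 3-byte char #4 = EC 81 AC.
Offset 11: leading byte 0xC2 = 11000010 → 2-byte char #5 = C2 AA.
Offset 13: leading byte 0xD1 = 11010001 → 2-byte char #6 = D1 9E.
Offset 15: leading byte 0xE1 = 11100001 → 3-byte char #7 = E1 91 84.
Leading byte 0xE1 = 11100001 matches 1110xxxx → 3-byte sequence.
Byte 1: 0xE1 = 11100001, payload 0001 (4 bits).
Byte 2: 0x91 = 10010001 (10xxxxxx ✓), payload 010001.
Byte 3: 0x84 = 10000100 (10xxxxxx ✓), payload 000100.
Concatenate: 0001010001000100 = 0x1444 (16 bits → U+1444).

U+1444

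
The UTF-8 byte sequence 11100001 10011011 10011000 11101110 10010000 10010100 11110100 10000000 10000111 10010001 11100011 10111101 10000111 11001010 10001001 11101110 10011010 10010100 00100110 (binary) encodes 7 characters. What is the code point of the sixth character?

U+E694

Offset 0: leading byte 0xE1 = 11100001 → 3-byte char #1 = E1 9B 98.
Offset 3: leading byte 0xEE = 11101110 → 3-byte char #2 = EE 90 94.
Offset 6: leading byte 0xF4 = 11110100 → 4-byte char #3 = F4 80 87 91.
Offset 10: leading byte 0xE3 = 11100011 → 3-byte char #4 = E3 BD 87.
Offset 13: leading byte 0xCA = 11001010 → 2-byte char #5 = CA 89.
Offset 15: leading byte 0xEE = 11101110 → 3-byte char #6 = EE 9A 94.
Leading byte 0xEE = 11101110 matches 1110xxxx → 3-byte sequence.
Byte 1: 0xEE = 11101110, payload 1110 (4 bits).
Byte 2: 0x9A = 10011010 (10xxxxxx ✓), payload 011010.
Byte 3: 0x94 = 10010100 (10xxxxxx ✓), payload 010100.
Concatenate: 1110011010010100 = 0xE694 (16 bits → U+E694).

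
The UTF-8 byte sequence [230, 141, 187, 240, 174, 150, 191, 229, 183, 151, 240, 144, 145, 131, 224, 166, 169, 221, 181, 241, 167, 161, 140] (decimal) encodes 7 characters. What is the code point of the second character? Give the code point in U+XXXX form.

Offset 0: leading byte 0xE6 = 11100110 → 3-byte char #1 = E6 8D BB.
Offset 3: leading byte 0xF0 = 11110000 → 4-byte char #2 = F0 AE 96 BF.
Leading byte 0xF0 = 11110000 matches 11110xxx → 4-byte sequence.
Byte 1: 0xF0 = 11110000, payload 000 (3 bits).
Byte 2: 0xAE = 10101110 (10xxxxxx ✓), payload 101110.
Byte 3: 0x96 = 10010110 (10xxxxxx ✓), payload 010110.
Byte 4: 0xBF = 10111111 (10xxxxxx ✓), payload 111111.
Concatenate: 000101110010110111111 = 0x2E5BF (21 bits → U+2E5BF).

U+2E5BF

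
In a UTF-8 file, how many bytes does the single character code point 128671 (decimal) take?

4

U+1F69F = 0x1F69F. UTF-8 uses 1 byte below 0x80, 2 below 0x800, 3 below 0x10000, 4 up to 0x10FFFF. 0x1F69F is in U+10000–U+10FFFF → 4 bytes.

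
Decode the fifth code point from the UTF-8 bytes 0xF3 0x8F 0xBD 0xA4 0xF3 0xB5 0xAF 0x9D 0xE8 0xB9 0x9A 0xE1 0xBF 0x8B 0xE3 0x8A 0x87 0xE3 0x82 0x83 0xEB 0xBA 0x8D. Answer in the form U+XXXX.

Offset 0: leading byte 0xF3 = 11110011 → 4-byte char #1 = F3 8F BD A4.
Offset 4: leading byte 0xF3 = 11110011 → 4-byte char #2 = F3 B5 AF 9D.
Offset 8: leading byte 0xE8 = 11101000 → 3-byte char #3 = E8 B9 9A.
Offset 11: leading byte 0xE1 = 11100001 → 3-byte char #4 = E1 BF 8B.
Offset 14: leading byte 0xE3 = 11100011 → 3-byte char #5 = E3 8A 87.
Leading byte 0xE3 = 11100011 matches 1110xxxx → 3-byte sequence.
Byte 1: 0xE3 = 11100011, payload 0011 (4 bits).
Byte 2: 0x8A = 10001010 (10xxxxxx ✓), payload 001010.
Byte 3: 0x87 = 10000111 (10xxxxxx ✓), payload 000111.
Concatenate: 0011001010000111 = 0x3287 (16 bits → U+3287).

U+3287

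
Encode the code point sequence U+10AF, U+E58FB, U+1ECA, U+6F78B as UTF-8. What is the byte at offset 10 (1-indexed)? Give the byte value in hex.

0x8A

1-indexed offset 10 is 0-indexed offset 9.
U+10AF → 3-byte form E1 82 AF at offsets 0–2.
U+E58FB → 4-byte form F3 A5 A3 BB at offsets 3–6.
U+1ECA → 3-byte form E1 BB 8A at offsets 7–9.
Offset 9 falls in char 3's range; it's byte 3 of E1 BB 8A = 0x8A.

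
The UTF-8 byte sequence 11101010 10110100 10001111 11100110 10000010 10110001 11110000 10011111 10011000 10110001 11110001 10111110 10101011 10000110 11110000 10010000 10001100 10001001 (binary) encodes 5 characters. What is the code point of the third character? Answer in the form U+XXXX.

Offset 0: leading byte 0xEA = 11101010 → 3-byte char #1 = EA B4 8F.
Offset 3: leading byte 0xE6 = 11100110 → 3-byte char #2 = E6 82 B1.
Offset 6: leading byte 0xF0 = 11110000 → 4-byte char #3 = F0 9F 98 B1.
Leading byte 0xF0 = 11110000 matches 11110xxx → 4-byte sequence.
Byte 1: 0xF0 = 11110000, payload 000 (3 bits).
Byte 2: 0x9F = 10011111 (10xxxxxx ✓), payload 011111.
Byte 3: 0x98 = 10011000 (10xxxxxx ✓), payload 011000.
Byte 4: 0xB1 = 10110001 (10xxxxxx ✓), payload 110001.
Concatenate: 000011111011000110001 = 0x1F631 (21 bits → U+1F631).

U+1F631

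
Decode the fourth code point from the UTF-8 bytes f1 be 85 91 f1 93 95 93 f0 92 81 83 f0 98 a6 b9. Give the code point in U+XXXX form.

Offset 0: leading byte 0xF1 = 11110001 → 4-byte char #1 = F1 BE 85 91.
Offset 4: leading byte 0xF1 = 11110001 → 4-byte char #2 = F1 93 95 93.
Offset 8: leading byte 0xF0 = 11110000 → 4-byte char #3 = F0 92 81 83.
Offset 12: leading byte 0xF0 = 11110000 → 4-byte char #4 = F0 98 A6 B9.
Leading byte 0xF0 = 11110000 matches 11110xxx → 4-byte sequence.
Byte 1: 0xF0 = 11110000, payload 000 (3 bits).
Byte 2: 0x98 = 10011000 (10xxxxxx ✓), payload 011000.
Byte 3: 0xA6 = 10100110 (10xxxxxx ✓), payload 100110.
Byte 4: 0xB9 = 10111001 (10xxxxxx ✓), payload 111001.
Concatenate: 000011000100110111001 = 0x189B9 (21 bits → U+189B9).

U+189B9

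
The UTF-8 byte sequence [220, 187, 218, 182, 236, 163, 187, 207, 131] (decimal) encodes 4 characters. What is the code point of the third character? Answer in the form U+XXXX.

U+C8FB

Offset 0: leading byte 0xDC = 11011100 → 2-byte char #1 = DC BB.
Offset 2: leading byte 0xDA = 11011010 → 2-byte char #2 = DA B6.
Offset 4: leading byte 0xEC = 11101100 → 3-byte char #3 = EC A3 BB.
Leading byte 0xEC = 11101100 matches 1110xxxx → 3-byte sequence.
Byte 1: 0xEC = 11101100, payload 1100 (4 bits).
Byte 2: 0xA3 = 10100011 (10xxxxxx ✓), payload 100011.
Byte 3: 0xBB = 10111011 (10xxxxxx ✓), payload 111011.
Concatenate: 1100100011111011 = 0xC8FB (16 bits → U+C8FB).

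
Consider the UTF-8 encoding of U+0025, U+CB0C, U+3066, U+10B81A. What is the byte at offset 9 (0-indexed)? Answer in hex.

0xA0

U+0025 → 1-byte form 25 at offsets 0–0.
U+CB0C → 3-byte form EC AC 8C at offsets 1–3.
U+3066 → 3-byte form E3 81 A6 at offsets 4–6.
U+10B81A → 4-byte form F4 8B A0 9A at offsets 7–10.
Offset 9 falls in char 4's range; it's byte 3 of F4 8B A0 9A = 0xA0.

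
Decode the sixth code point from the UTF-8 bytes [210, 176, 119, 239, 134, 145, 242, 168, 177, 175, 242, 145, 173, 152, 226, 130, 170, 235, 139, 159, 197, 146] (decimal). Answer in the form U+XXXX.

Offset 0: leading byte 0xD2 = 11010010 → 2-byte char #1 = D2 B0.
Offset 2: leading byte 0x77 = 01110111 → 1-byte char #2 = 77.
Offset 3: leading byte 0xEF = 11101111 → 3-byte char #3 = EF 86 91.
Offset 6: leading byte 0xF2 = 11110010 → 4-byte char #4 = F2 A8 B1 AF.
Offset 10: leading byte 0xF2 = 11110010 → 4-byte char #5 = F2 91 AD 98.
Offset 14: leading byte 0xE2 = 11100010 → 3-byte char #6 = E2 82 AA.
Leading byte 0xE2 = 11100010 matches 1110xxxx → 3-byte sequence.
Byte 1: 0xE2 = 11100010, payload 0010 (4 bits).
Byte 2: 0x82 = 10000010 (10xxxxxx ✓), payload 000010.
Byte 3: 0xAA = 10101010 (10xxxxxx ✓), payload 101010.
Concatenate: 0010000010101010 = 0x20AA (16 bits → U+20AA).

U+20AA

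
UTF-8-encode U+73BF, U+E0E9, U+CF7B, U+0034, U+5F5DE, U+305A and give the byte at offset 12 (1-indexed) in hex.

0x9F

1-indexed offset 12 is 0-indexed offset 11.
U+73BF → 3-byte form E7 8E BF at offsets 0–2.
U+E0E9 → 3-byte form EE 83 A9 at offsets 3–5.
U+CF7B → 3-byte form EC BD BB at offsets 6–8.
U+0034 → 1-byte form 34 at offsets 9–9.
U+5F5DE → 4-byte form F1 9F 97 9E at offsets 10–13.
Offset 11 falls in char 5's range; it's byte 2 of F1 9F 97 9E = 0x9F.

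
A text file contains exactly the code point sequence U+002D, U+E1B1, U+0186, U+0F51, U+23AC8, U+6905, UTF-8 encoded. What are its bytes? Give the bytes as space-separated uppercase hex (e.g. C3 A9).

2D EE 86 B1 C6 86 E0 BD 91 F0 A3 AB 88 E6 A4 85

U+002D: 1-byte form → 2D.
U+E1B1: 3-byte form → EE 86 B1.
U+0186: 2-byte form → C6 86.
U+0F51: 3-byte form → E0 BD 91.
U+23AC8: 4-byte form → F0 A3 AB 88.
U+6905: 3-byte form → E6 A4 85.
Concatenated (16 bytes): 2D EE 86 B1 C6 86 E0 BD 91 F0 A3 AB 88 E6 A4 85.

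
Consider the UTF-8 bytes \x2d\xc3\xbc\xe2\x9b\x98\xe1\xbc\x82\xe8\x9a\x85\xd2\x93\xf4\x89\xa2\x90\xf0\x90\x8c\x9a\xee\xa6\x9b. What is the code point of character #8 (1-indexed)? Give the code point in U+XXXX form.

Offset 0: leading byte 0x2D = 00101101 → 1-byte char #1 = 2D.
Offset 1: leading byte 0xC3 = 11000011 → 2-byte char #2 = C3 BC.
Offset 3: leading byte 0xE2 = 11100010 → 3-byte char #3 = E2 9B 98.
Offset 6: leading byte 0xE1 = 11100001 → 3-byte char #4 = E1 BC 82.
Offset 9: leading byte 0xE8 = 11101000 → 3-byte char #5 = E8 9A 85.
Offset 12: leading byte 0xD2 = 11010010 → 2-byte char #6 = D2 93.
Offset 14: leading byte 0xF4 = 11110100 → 4-byte char #7 = F4 89 A2 90.
Offset 18: leading byte 0xF0 = 11110000 → 4-byte char #8 = F0 90 8C 9A.
Leading byte 0xF0 = 11110000 matches 11110xxx → 4-byte sequence.
Byte 1: 0xF0 = 11110000, payload 000 (3 bits).
Byte 2: 0x90 = 10010000 (10xxxxxx ✓), payload 010000.
Byte 3: 0x8C = 10001100 (10xxxxxx ✓), payload 001100.
Byte 4: 0x9A = 10011010 (10xxxxxx ✓), payload 011010.
Concatenate: 000010000001100011010 = 0x1031A (21 bits → U+1031A).

U+1031A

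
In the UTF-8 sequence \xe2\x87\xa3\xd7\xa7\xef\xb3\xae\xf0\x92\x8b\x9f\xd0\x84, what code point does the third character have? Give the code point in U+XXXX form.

U+FCEE

Offset 0: leading byte 0xE2 = 11100010 → 3-byte char #1 = E2 87 A3.
Offset 3: leading byte 0xD7 = 11010111 → 2-byte char #2 = D7 A7.
Offset 5: leading byte 0xEF = 11101111 → 3-byte char #3 = EF B3 AE.
Leading byte 0xEF = 11101111 matches 1110xxxx → 3-byte sequence.
Byte 1: 0xEF = 11101111, payload 1111 (4 bits).
Byte 2: 0xB3 = 10110011 (10xxxxxx ✓), payload 110011.
Byte 3: 0xAE = 10101110 (10xxxxxx ✓), payload 101110.
Concatenate: 1111110011101110 = 0xFCEE (16 bits → U+FCEE).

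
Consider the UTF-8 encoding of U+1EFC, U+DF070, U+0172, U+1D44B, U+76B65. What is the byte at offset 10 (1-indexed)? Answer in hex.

0xF0

1-indexed offset 10 is 0-indexed offset 9.
U+1EFC → 3-byte form E1 BB BC at offsets 0–2.
U+DF070 → 4-byte form F3 9F 81 B0 at offsets 3–6.
U+0172 → 2-byte form C5 B2 at offsets 7–8.
U+1D44B → 4-byte form F0 9D 91 8B at offsets 9–12.
Offset 9 falls in char 4's range; it's byte 1 of F0 9D 91 8B = 0xF0.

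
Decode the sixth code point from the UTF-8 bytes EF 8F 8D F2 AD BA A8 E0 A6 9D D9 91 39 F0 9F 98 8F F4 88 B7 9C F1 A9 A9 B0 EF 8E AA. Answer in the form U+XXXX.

Offset 0: leading byte 0xEF = 11101111 → 3-byte char #1 = EF 8F 8D.
Offset 3: leading byte 0xF2 = 11110010 → 4-byte char #2 = F2 AD BA A8.
Offset 7: leading byte 0xE0 = 11100000 → 3-byte char #3 = E0 A6 9D.
Offset 10: leading byte 0xD9 = 11011001 → 2-byte char #4 = D9 91.
Offset 12: leading byte 0x39 = 00111001 → 1-byte char #5 = 39.
Offset 13: leading byte 0xF0 = 11110000 → 4-byte char #6 = F0 9F 98 8F.
Leading byte 0xF0 = 11110000 matches 11110xxx → 4-byte sequence.
Byte 1: 0xF0 = 11110000, payload 000 (3 bits).
Byte 2: 0x9F = 10011111 (10xxxxxx ✓), payload 011111.
Byte 3: 0x98 = 10011000 (10xxxxxx ✓), payload 011000.
Byte 4: 0x8F = 10001111 (10xxxxxx ✓), payload 001111.
Concatenate: 000011111011000001111 = 0x1F60F (21 bits → U+1F60F).

U+1F60F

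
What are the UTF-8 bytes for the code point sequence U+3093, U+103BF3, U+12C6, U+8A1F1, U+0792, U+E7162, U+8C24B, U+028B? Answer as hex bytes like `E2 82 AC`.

E3 82 93 F4 83 AF B3 E1 8B 86 F2 8A 87 B1 DE 92 F3 A7 85 A2 F2 8C 89 8B CA 8B

U+3093: 3-byte form → E3 82 93.
U+103BF3: 4-byte form → F4 83 AF B3.
U+12C6: 3-byte form → E1 8B 86.
U+8A1F1: 4-byte form → F2 8A 87 B1.
U+0792: 2-byte form → DE 92.
U+E7162: 4-byte form → F3 A7 85 A2.
U+8C24B: 4-byte form → F2 8C 89 8B.
U+028B: 2-byte form → CA 8B.
Concatenated (26 bytes): E3 82 93 F4 83 AF B3 E1 8B 86 F2 8A 87 B1 DE 92 F3 A7 85 A2 F2 8C 89 8B CA 8B.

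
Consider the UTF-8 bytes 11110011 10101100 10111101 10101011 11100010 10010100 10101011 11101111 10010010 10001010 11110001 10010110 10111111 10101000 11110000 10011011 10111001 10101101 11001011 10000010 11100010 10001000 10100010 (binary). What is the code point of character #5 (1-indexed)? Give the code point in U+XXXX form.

Offset 0: leading byte 0xF3 = 11110011 → 4-byte char #1 = F3 AC BD AB.
Offset 4: leading byte 0xE2 = 11100010 → 3-byte char #2 = E2 94 AB.
Offset 7: leading byte 0xEF = 11101111 → 3-byte char #3 = EF 92 8A.
Offset 10: leading byte 0xF1 = 11110001 → 4-byte char #4 = F1 96 BF A8.
Offset 14: leading byte 0xF0 = 11110000 → 4-byte char #5 = F0 9B B9 AD.
Leading byte 0xF0 = 11110000 matches 11110xxx → 4-byte sequence.
Byte 1: 0xF0 = 11110000, payload 000 (3 bits).
Byte 2: 0x9B = 10011011 (10xxxxxx ✓), payload 011011.
Byte 3: 0xB9 = 10111001 (10xxxxxx ✓), payload 111001.
Byte 4: 0xAD = 10101101 (10xxxxxx ✓), payload 101101.
Concatenate: 000011011111001101101 = 0x1BE6D (21 bits → U+1BE6D).

U+1BE6D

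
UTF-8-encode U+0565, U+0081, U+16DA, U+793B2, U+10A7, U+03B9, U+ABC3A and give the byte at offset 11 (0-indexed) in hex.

0xE1

U+0565 → 2-byte form D5 A5 at offsets 0–1.
U+0081 → 2-byte form C2 81 at offsets 2–3.
U+16DA → 3-byte form E1 9B 9A at offsets 4–6.
U+793B2 → 4-byte form F1 B9 8E B2 at offsets 7–10.
U+10A7 → 3-byte form E1 82 A7 at offsets 11–13.
Offset 11 falls in char 5's range; it's byte 1 of E1 82 A7 = 0xE1.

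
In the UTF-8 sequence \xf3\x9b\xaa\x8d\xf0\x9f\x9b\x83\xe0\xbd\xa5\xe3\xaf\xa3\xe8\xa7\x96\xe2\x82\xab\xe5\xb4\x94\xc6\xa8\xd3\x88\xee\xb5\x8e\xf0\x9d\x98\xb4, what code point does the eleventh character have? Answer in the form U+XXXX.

Offset 0: leading byte 0xF3 = 11110011 → 4-byte char #1 = F3 9B AA 8D.
Offset 4: leading byte 0xF0 = 11110000 → 4-byte char #2 = F0 9F 9B 83.
Offset 8: leading byte 0xE0 = 11100000 → 3-byte char #3 = E0 BD A5.
Offset 11: leading byte 0xE3 = 11100011 → 3-byte char #4 = E3 AF A3.
Offset 14: leading byte 0xE8 = 11101000 → 3-byte char #5 = E8 A7 96.
Offset 17: leading byte 0xE2 = 11100010 → 3-byte char #6 = E2 82 AB.
Offset 20: leading byte 0xE5 = 11100101 → 3-byte char #7 = E5 B4 94.
Offset 23: leading byte 0xC6 = 11000110 → 2-byte char #8 = C6 A8.
Offset 25: leading byte 0xD3 = 11010011 → 2-byte char #9 = D3 88.
Offset 27: leading byte 0xEE = 11101110 → 3-byte char #10 = EE B5 8E.
Offset 30: leading byte 0xF0 = 11110000 → 4-byte char #11 = F0 9D 98 B4.
Leading byte 0xF0 = 11110000 matches 11110xxx → 4-byte sequence.
Byte 1: 0xF0 = 11110000, payload 000 (3 bits).
Byte 2: 0x9D = 10011101 (10xxxxxx ✓), payload 011101.
Byte 3: 0x98 = 10011000 (10xxxxxx ✓), payload 011000.
Byte 4: 0xB4 = 10110100 (10xxxxxx ✓), payload 110100.
Concatenate: 000011101011000110100 = 0x1D634 (21 bits → U+1D634).

U+1D634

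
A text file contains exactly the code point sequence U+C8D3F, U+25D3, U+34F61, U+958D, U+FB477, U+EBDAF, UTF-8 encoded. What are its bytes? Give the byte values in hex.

U+C8D3F: 4-byte form → F3 88 B4 BF.
U+25D3: 3-byte form → E2 97 93.
U+34F61: 4-byte form → F0 B4 BD A1.
U+958D: 3-byte form → E9 96 8D.
U+FB477: 4-byte form → F3 BB 91 B7.
U+EBDAF: 4-byte form → F3 AB B6 AF.
Concatenated (22 bytes): F3 88 B4 BF E2 97 93 F0 B4 BD A1 E9 96 8D F3 BB 91 B7 F3 AB B6 AF.

F3 88 B4 BF E2 97 93 F0 B4 BD A1 E9 96 8D F3 BB 91 B7 F3 AB B6 AF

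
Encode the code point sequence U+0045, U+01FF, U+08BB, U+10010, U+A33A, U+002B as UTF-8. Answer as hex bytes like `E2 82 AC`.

U+0045: 1-byte form → 45.
U+01FF: 2-byte form → C7 BF.
U+08BB: 3-byte form → E0 A2 BB.
U+10010: 4-byte form → F0 90 80 90.
U+A33A: 3-byte form → EA 8C BA.
U+002B: 1-byte form → 2B.
Concatenated (14 bytes): 45 C7 BF E0 A2 BB F0 90 80 90 EA 8C BA 2B.

45 C7 BF E0 A2 BB F0 90 80 90 EA 8C BA 2B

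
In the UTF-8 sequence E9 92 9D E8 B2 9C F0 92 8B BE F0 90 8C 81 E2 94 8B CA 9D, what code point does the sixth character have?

Offset 0: leading byte 0xE9 = 11101001 → 3-byte char #1 = E9 92 9D.
Offset 3: leading byte 0xE8 = 11101000 → 3-byte char #2 = E8 B2 9C.
Offset 6: leading byte 0xF0 = 11110000 → 4-byte char #3 = F0 92 8B BE.
Offset 10: leading byte 0xF0 = 11110000 → 4-byte char #4 = F0 90 8C 81.
Offset 14: leading byte 0xE2 = 11100010 → 3-byte char #5 = E2 94 8B.
Offset 17: leading byte 0xCA = 11001010 → 2-byte char #6 = CA 9D.
Leading byte 0xCA = 11001010 matches 110xxxxx → 2-byte sequence.
Byte 1: 0xCA = 11001010, payload 01010 (5 bits).
Byte 2: 0x9D = 10011101 (10xxxxxx ✓), payload 011101.
Concatenate: 01010011101 = 0x29D (11 bits → U+029D).

U+029D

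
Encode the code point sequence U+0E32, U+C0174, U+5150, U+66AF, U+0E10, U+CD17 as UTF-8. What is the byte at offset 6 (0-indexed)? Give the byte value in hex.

U+0E32 → 3-byte form E0 B8 B2 at offsets 0–2.
U+C0174 → 4-byte form F3 80 85 B4 at offsets 3–6.
Offset 6 falls in char 2's range; it's byte 4 of F3 80 85 B4 = 0xB4.

0xB4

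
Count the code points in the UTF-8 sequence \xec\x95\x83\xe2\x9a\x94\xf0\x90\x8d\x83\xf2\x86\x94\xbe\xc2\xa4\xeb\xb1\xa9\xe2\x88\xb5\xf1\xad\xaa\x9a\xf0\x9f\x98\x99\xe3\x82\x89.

10

Byte at offset 0: 0xEC = 11101100 → 3-byte char (#1). Advance 3.
Byte at offset 3: 0xE2 = 11100010 → 3-byte char (#2). Advance 3.
Byte at offset 6: 0xF0 = 11110000 → 4-byte char (#3). Advance 4.
Byte at offset 10: 0xF2 = 11110010 → 4-byte char (#4). Advance 4.
Byte at offset 14: 0xC2 = 11000010 → 2-byte char (#5). Advance 2.
Byte at offset 16: 0xEB = 11101011 → 3-byte char (#6). Advance 3.
Byte at offset 19: 0xE2 = 11100010 → 3-byte char (#7). Advance 3.
Byte at offset 22: 0xF1 = 11110001 → 4-byte char (#8). Advance 4.
Byte at offset 26: 0xF0 = 11110000 → 4-byte char (#9). Advance 4.
Byte at offset 30: 0xE3 = 11100011 → 3-byte char (#10). Advance 3.
Reached end at offset 33 after 10 code points.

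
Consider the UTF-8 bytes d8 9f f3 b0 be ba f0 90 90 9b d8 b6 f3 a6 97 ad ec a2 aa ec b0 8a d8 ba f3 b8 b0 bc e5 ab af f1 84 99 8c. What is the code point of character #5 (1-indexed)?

Offset 0: leading byte 0xD8 = 11011000 → 2-byte char #1 = D8 9F.
Offset 2: leading byte 0xF3 = 11110011 → 4-byte char #2 = F3 B0 BE BA.
Offset 6: leading byte 0xF0 = 11110000 → 4-byte char #3 = F0 90 90 9B.
Offset 10: leading byte 0xD8 = 11011000 → 2-byte char #4 = D8 B6.
Offset 12: leading byte 0xF3 = 11110011 → 4-byte char #5 = F3 A6 97 AD.
Leading byte 0xF3 = 11110011 matches 11110xxx → 4-byte sequence.
Byte 1: 0xF3 = 11110011, payload 011 (3 bits).
Byte 2: 0xA6 = 10100110 (10xxxxxx ✓), payload 100110.
Byte 3: 0x97 = 10010111 (10xxxxxx ✓), payload 010111.
Byte 4: 0xAD = 10101101 (10xxxxxx ✓), payload 101101.
Concatenate: 011100110010111101101 = 0xE65ED (21 bits → U+E65ED).

U+E65ED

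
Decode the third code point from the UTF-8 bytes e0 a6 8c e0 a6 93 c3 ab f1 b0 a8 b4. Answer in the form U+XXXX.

Offset 0: leading byte 0xE0 = 11100000 → 3-byte char #1 = E0 A6 8C.
Offset 3: leading byte 0xE0 = 11100000 → 3-byte char #2 = E0 A6 93.
Offset 6: leading byte 0xC3 = 11000011 → 2-byte char #3 = C3 AB.
Leading byte 0xC3 = 11000011 matches 110xxxxx → 2-byte sequence.
Byte 1: 0xC3 = 11000011, payload 00011 (5 bits).
Byte 2: 0xAB = 10101011 (10xxxxxx ✓), payload 101011.
Concatenate: 00011101011 = 0xEB (11 bits → U+00EB).

U+00EB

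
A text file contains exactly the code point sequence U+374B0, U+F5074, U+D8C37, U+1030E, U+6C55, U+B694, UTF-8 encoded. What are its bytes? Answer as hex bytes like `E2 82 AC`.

U+374B0: 4-byte form → F0 B7 92 B0.
U+F5074: 4-byte form → F3 B5 81 B4.
U+D8C37: 4-byte form → F3 98 B0 B7.
U+1030E: 4-byte form → F0 90 8C 8E.
U+6C55: 3-byte form → E6 B1 95.
U+B694: 3-byte form → EB 9A 94.
Concatenated (22 bytes): F0 B7 92 B0 F3 B5 81 B4 F3 98 B0 B7 F0 90 8C 8E E6 B1 95 EB 9A 94.

F0 B7 92 B0 F3 B5 81 B4 F3 98 B0 B7 F0 90 8C 8E E6 B1 95 EB 9A 94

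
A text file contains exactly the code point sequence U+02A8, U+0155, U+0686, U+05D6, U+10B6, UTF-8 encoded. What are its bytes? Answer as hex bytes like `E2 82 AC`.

U+02A8: 2-byte form → CA A8.
U+0155: 2-byte form → C5 95.
U+0686: 2-byte form → DA 86.
U+05D6: 2-byte form → D7 96.
U+10B6: 3-byte form → E1 82 B6.
Concatenated (11 bytes): CA A8 C5 95 DA 86 D7 96 E1 82 B6.

CA A8 C5 95 DA 86 D7 96 E1 82 B6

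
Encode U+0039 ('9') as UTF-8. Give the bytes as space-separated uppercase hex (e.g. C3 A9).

39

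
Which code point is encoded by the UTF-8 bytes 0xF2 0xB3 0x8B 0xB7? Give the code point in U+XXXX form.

U+B32F7

Leading byte 0xF2 = 11110010 matches 11110xxx → 4-byte sequence.
Byte 1: 0xF2 = 11110010, payload 010 (3 bits).
Byte 2: 0xB3 = 10110011 (10xxxxxx ✓), payload 110011.
Byte 3: 0x8B = 10001011 (10xxxxxx ✓), payload 001011.
Byte 4: 0xB7 = 10110111 (10xxxxxx ✓), payload 110111.
Concatenate: 010110011001011110111 = 0xB32F7 (21 bits → U+B32F7).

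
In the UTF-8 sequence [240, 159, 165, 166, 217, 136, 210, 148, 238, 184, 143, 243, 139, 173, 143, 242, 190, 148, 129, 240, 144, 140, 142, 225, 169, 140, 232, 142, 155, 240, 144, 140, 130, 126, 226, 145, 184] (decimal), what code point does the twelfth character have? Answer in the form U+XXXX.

Offset 0: leading byte 0xF0 = 11110000 → 4-byte char #1 = F0 9F A5 A6.
Offset 4: leading byte 0xD9 = 11011001 → 2-byte char #2 = D9 88.
Offset 6: leading byte 0xD2 = 11010010 → 2-byte char #3 = D2 94.
Offset 8: leading byte 0xEE = 11101110 → 3-byte char #4 = EE B8 8F.
Offset 11: leading byte 0xF3 = 11110011 → 4-byte char #5 = F3 8B AD 8F.
Offset 15: leading byte 0xF2 = 11110010 → 4-byte char #6 = F2 BE 94 81.
Offset 19: leading byte 0xF0 = 11110000 → 4-byte char #7 = F0 90 8C 8E.
Offset 23: leading byte 0xE1 = 11100001 → 3-byte char #8 = E1 A9 8C.
Offset 26: leading byte 0xE8 = 11101000 → 3-byte char #9 = E8 8E 9B.
Offset 29: leading byte 0xF0 = 11110000 → 4-byte char #10 = F0 90 8C 82.
Offset 33: leading byte 0x7E = 01111110 → 1-byte char #11 = 7E.
Offset 34: leading byte 0xE2 = 11100010 → 3-byte char #12 = E2 91 B8.
Leading byte 0xE2 = 11100010 matches 1110xxxx → 3-byte sequence.
Byte 1: 0xE2 = 11100010, payload 0010 (4 bits).
Byte 2: 0x91 = 10010001 (10xxxxxx ✓), payload 010001.
Byte 3: 0xB8 = 10111000 (10xxxxxx ✓), payload 111000.
Concatenate: 0010010001111000 = 0x2478 (16 bits → U+2478).

U+2478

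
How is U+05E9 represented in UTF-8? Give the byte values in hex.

U+05E9 = 0x5E9 = 1513 decimal. In range U+0080–U+07FF → 2-byte form: 110xxxxx 10xxxxxx.
Binary (11 bits): 10111101001.
Split 5+6: 10111 | 101001.
Byte 1: 11010111 = 0xD7.
Byte 2: 10101001 = 0xA9.

D7 A9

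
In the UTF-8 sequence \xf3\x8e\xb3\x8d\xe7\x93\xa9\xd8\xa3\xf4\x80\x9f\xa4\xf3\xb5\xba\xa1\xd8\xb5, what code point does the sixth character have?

U+0635

Offset 0: leading byte 0xF3 = 11110011 → 4-byte char #1 = F3 8E B3 8D.
Offset 4: leading byte 0xE7 = 11100111 → 3-byte char #2 = E7 93 A9.
Offset 7: leading byte 0xD8 = 11011000 → 2-byte char #3 = D8 A3.
Offset 9: leading byte 0xF4 = 11110100 → 4-byte char #4 = F4 80 9F A4.
Offset 13: leading byte 0xF3 = 11110011 → 4-byte char #5 = F3 B5 BA A1.
Offset 17: leading byte 0xD8 = 11011000 → 2-byte char #6 = D8 B5.
Leading byte 0xD8 = 11011000 matches 110xxxxx → 2-byte sequence.
Byte 1: 0xD8 = 11011000, payload 11000 (5 bits).
Byte 2: 0xB5 = 10110101 (10xxxxxx ✓), payload 110101.
Concatenate: 11000110101 = 0x635 (11 bits → U+0635).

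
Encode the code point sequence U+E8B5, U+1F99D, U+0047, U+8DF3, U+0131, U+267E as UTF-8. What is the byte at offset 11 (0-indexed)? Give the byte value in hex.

0xC4

U+E8B5 → 3-byte form EE A2 B5 at offsets 0–2.
U+1F99D → 4-byte form F0 9F A6 9D at offsets 3–6.
U+0047 → 1-byte form 47 at offsets 7–7.
U+8DF3 → 3-byte form E8 B7 B3 at offsets 8–10.
U+0131 → 2-byte form C4 B1 at offsets 11–12.
Offset 11 falls in char 5's range; it's byte 1 of C4 B1 = 0xC4.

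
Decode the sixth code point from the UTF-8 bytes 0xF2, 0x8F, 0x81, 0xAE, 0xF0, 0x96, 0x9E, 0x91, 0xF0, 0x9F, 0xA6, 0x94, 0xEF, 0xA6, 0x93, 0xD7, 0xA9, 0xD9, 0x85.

Offset 0: leading byte 0xF2 = 11110010 → 4-byte char #1 = F2 8F 81 AE.
Offset 4: leading byte 0xF0 = 11110000 → 4-byte char #2 = F0 96 9E 91.
Offset 8: leading byte 0xF0 = 11110000 → 4-byte char #3 = F0 9F A6 94.
Offset 12: leading byte 0xEF = 11101111 → 3-byte char #4 = EF A6 93.
Offset 15: leading byte 0xD7 = 11010111 → 2-byte char #5 = D7 A9.
Offset 17: leading byte 0xD9 = 11011001 → 2-byte char #6 = D9 85.
Leading byte 0xD9 = 11011001 matches 110xxxxx → 2-byte sequence.
Byte 1: 0xD9 = 11011001, payload 11001 (5 bits).
Byte 2: 0x85 = 10000101 (10xxxxxx ✓), payload 000101.
Concatenate: 11001000101 = 0x645 (11 bits → U+0645).

U+0645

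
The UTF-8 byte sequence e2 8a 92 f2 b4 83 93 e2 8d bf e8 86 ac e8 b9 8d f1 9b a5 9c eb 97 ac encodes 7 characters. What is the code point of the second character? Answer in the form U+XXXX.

Offset 0: leading byte 0xE2 = 11100010 → 3-byte char #1 = E2 8A 92.
Offset 3: leading byte 0xF2 = 11110010 → 4-byte char #2 = F2 B4 83 93.
Leading byte 0xF2 = 11110010 matches 11110xxx → 4-byte sequence.
Byte 1: 0xF2 = 11110010, payload 010 (3 bits).
Byte 2: 0xB4 = 10110100 (10xxxxxx ✓), payload 110100.
Byte 3: 0x83 = 10000011 (10xxxxxx ✓), payload 000011.
Byte 4: 0x93 = 10010011 (10xxxxxx ✓), payload 010011.
Concatenate: 010110100000011010011 = 0xB40D3 (21 bits → U+B40D3).

U+B40D3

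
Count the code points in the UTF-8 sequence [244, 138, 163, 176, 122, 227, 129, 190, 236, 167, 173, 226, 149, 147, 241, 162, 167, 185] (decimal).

Byte at offset 0: 0xF4 = 11110100 → 4-byte char (#1). Advance 4.
Byte at offset 4: 0x7A = 01111010 → 1-byte char (#2). Advance 1.
Byte at offset 5: 0xE3 = 11100011 → 3-byte char (#3). Advance 3.
Byte at offset 8: 0xEC = 11101100 → 3-byte char (#4). Advance 3.
Byte at offset 11: 0xE2 = 11100010 → 3-byte char (#5). Advance 3.
Byte at offset 14: 0xF1 = 11110001 → 4-byte char (#6). Advance 4.
Reached end at offset 18 after 6 code points.

6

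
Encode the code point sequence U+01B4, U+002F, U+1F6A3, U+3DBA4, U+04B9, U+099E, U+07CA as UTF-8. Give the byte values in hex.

C6 B4 2F F0 9F 9A A3 F0 BD AE A4 D2 B9 E0 A6 9E DF 8A

U+01B4: 2-byte form → C6 B4.
U+002F: 1-byte form → 2F.
U+1F6A3: 4-byte form → F0 9F 9A A3.
U+3DBA4: 4-byte form → F0 BD AE A4.
U+04B9: 2-byte form → D2 B9.
U+099E: 3-byte form → E0 A6 9E.
U+07CA: 2-byte form → DF 8A.
Concatenated (18 bytes): C6 B4 2F F0 9F 9A A3 F0 BD AE A4 D2 B9 E0 A6 9E DF 8A.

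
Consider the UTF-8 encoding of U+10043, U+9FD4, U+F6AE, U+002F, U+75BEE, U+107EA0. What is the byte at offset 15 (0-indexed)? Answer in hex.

0xF4

U+10043 → 4-byte form F0 90 81 83 at offsets 0–3.
U+9FD4 → 3-byte form E9 BF 94 at offsets 4–6.
U+F6AE → 3-byte form EF 9A AE at offsets 7–9.
U+002F → 1-byte form 2F at offsets 10–10.
U+75BEE → 4-byte form F1 B5 AF AE at offsets 11–14.
U+107EA0 → 4-byte form F4 87 BA A0 at offsets 15–18.
Offset 15 falls in char 6's range; it's byte 1 of F4 87 BA A0 = 0xF4.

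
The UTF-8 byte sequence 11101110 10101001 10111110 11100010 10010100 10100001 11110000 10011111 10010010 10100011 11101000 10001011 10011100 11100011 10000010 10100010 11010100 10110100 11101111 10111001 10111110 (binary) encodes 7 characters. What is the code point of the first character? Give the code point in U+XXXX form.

Offset 0: leading byte 0xEE = 11101110 → 3-byte char #1 = EE A9 BE.
Leading byte 0xEE = 11101110 matches 1110xxxx → 3-byte sequence.
Byte 1: 0xEE = 11101110, payload 1110 (4 bits).
Byte 2: 0xA9 = 10101001 (10xxxxxx ✓), payload 101001.
Byte 3: 0xBE = 10111110 (10xxxxxx ✓), payload 111110.
Concatenate: 1110101001111110 = 0xEA7E (16 bits → U+EA7E).

U+EA7E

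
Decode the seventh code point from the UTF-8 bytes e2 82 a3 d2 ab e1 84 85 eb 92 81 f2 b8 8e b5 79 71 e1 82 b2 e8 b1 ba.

U+0071

Offset 0: leading byte 0xE2 = 11100010 → 3-byte char #1 = E2 82 A3.
Offset 3: leading byte 0xD2 = 11010010 → 2-byte char #2 = D2 AB.
Offset 5: leading byte 0xE1 = 11100001 → 3-byte char #3 = E1 84 85.
Offset 8: leading byte 0xEB = 11101011 → 3-byte char #4 = EB 92 81.
Offset 11: leading byte 0xF2 = 11110010 → 4-byte char #5 = F2 B8 8E B5.
Offset 15: leading byte 0x79 = 01111001 → 1-byte char #6 = 79.
Offset 16: leading byte 0x71 = 01110001 → 1-byte char #7 = 71.
Leading byte 0x71 = 01110001 matches 0xxxxxxx → 1-byte sequence.
Byte 1: 0x71 = 01110001, payload 1110001 (7 bits).
Concatenate: 1110001 = 0x71 (7 bits → U+0071).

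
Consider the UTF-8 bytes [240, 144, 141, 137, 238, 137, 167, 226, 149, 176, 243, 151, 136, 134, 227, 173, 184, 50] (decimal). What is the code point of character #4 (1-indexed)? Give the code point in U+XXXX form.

Offset 0: leading byte 0xF0 = 11110000 → 4-byte char #1 = F0 90 8D 89.
Offset 4: leading byte 0xEE = 11101110 → 3-byte char #2 = EE 89 A7.
Offset 7: leading byte 0xE2 = 11100010 → 3-byte char #3 = E2 95 B0.
Offset 10: leading byte 0xF3 = 11110011 → 4-byte char #4 = F3 97 88 86.
Leading byte 0xF3 = 11110011 matches 11110xxx → 4-byte sequence.
Byte 1: 0xF3 = 11110011, payload 011 (3 bits).
Byte 2: 0x97 = 10010111 (10xxxxxx ✓), payload 010111.
Byte 3: 0x88 = 10001000 (10xxxxxx ✓), payload 001000.
Byte 4: 0x86 = 10000110 (10xxxxxx ✓), payload 000110.
Concatenate: 011010111001000000110 = 0xD7206 (21 bits → U+D7206).

U+D7206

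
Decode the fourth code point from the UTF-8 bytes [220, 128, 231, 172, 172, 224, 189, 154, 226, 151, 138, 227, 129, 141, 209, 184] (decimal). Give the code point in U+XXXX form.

Offset 0: leading byte 0xDC = 11011100 → 2-byte char #1 = DC 80.
Offset 2: leading byte 0xE7 = 11100111 → 3-byte char #2 = E7 AC AC.
Offset 5: leading byte 0xE0 = 11100000 → 3-byte char #3 = E0 BD 9A.
Offset 8: leading byte 0xE2 = 11100010 → 3-byte char #4 = E2 97 8A.
Leading byte 0xE2 = 11100010 matches 1110xxxx → 3-byte sequence.
Byte 1: 0xE2 = 11100010, payload 0010 (4 bits).
Byte 2: 0x97 = 10010111 (10xxxxxx ✓), payload 010111.
Byte 3: 0x8A = 10001010 (10xxxxxx ✓), payload 001010.
Concatenate: 0010010111001010 = 0x25CA (16 bits → U+25CA).

U+25CA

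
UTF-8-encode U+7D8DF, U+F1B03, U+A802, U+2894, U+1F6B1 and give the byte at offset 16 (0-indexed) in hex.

0x9A

U+7D8DF → 4-byte form F1 BD A3 9F at offsets 0–3.
U+F1B03 → 4-byte form F3 B1 AC 83 at offsets 4–7.
U+A802 → 3-byte form EA A0 82 at offsets 8–10.
U+2894 → 3-byte form E2 A2 94 at offsets 11–13.
U+1F6B1 → 4-byte form F0 9F 9A B1 at offsets 14–17.
Offset 16 falls in char 5's range; it's byte 3 of F0 9F 9A B1 = 0x9A.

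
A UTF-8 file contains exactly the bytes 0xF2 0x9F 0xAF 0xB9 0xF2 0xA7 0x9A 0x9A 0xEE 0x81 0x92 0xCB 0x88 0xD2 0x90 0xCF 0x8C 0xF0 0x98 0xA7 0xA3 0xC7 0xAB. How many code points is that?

Byte at offset 0: 0xF2 = 11110010 → 4-byte char (#1). Advance 4.
Byte at offset 4: 0xF2 = 11110010 → 4-byte char (#2). Advance 4.
Byte at offset 8: 0xEE = 11101110 → 3-byte char (#3). Advance 3.
Byte at offset 11: 0xCB = 11001011 → 2-byte char (#4). Advance 2.
Byte at offset 13: 0xD2 = 11010010 → 2-byte char (#5). Advance 2.
Byte at offset 15: 0xCF = 11001111 → 2-byte char (#6). Advance 2.
Byte at offset 17: 0xF0 = 11110000 → 4-byte char (#7). Advance 4.
Byte at offset 21: 0xC7 = 11000111 → 2-byte char (#8). Advance 2.
Reached end at offset 23 after 8 code points.

8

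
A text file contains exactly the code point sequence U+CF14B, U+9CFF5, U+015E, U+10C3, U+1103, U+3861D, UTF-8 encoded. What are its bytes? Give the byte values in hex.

F3 8F 85 8B F2 9C BF B5 C5 9E E1 83 83 E1 84 83 F0 B8 98 9D

U+CF14B: 4-byte form → F3 8F 85 8B.
U+9CFF5: 4-byte form → F2 9C BF B5.
U+015E: 2-byte form → C5 9E.
U+10C3: 3-byte form → E1 83 83.
U+1103: 3-byte form → E1 84 83.
U+3861D: 4-byte form → F0 B8 98 9D.
Concatenated (20 bytes): F3 8F 85 8B F2 9C BF B5 C5 9E E1 83 83 E1 84 83 F0 B8 98 9D.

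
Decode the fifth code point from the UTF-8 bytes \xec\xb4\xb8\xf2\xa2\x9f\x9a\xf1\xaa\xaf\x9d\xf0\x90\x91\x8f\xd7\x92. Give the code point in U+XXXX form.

Offset 0: leading byte 0xEC = 11101100 → 3-byte char #1 = EC B4 B8.
Offset 3: leading byte 0xF2 = 11110010 → 4-byte char #2 = F2 A2 9F 9A.
Offset 7: leading byte 0xF1 = 11110001 → 4-byte char #3 = F1 AA AF 9D.
Offset 11: leading byte 0xF0 = 11110000 → 4-byte char #4 = F0 90 91 8F.
Offset 15: leading byte 0xD7 = 11010111 → 2-byte char #5 = D7 92.
Leading byte 0xD7 = 11010111 matches 110xxxxx → 2-byte sequence.
Byte 1: 0xD7 = 11010111, payload 10111 (5 bits).
Byte 2: 0x92 = 10010010 (10xxxxxx ✓), payload 010010.
Concatenate: 10111010010 = 0x5D2 (11 bits → U+05D2).

U+05D2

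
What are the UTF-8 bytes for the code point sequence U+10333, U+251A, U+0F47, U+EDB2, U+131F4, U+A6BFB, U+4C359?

U+10333: 4-byte form → F0 90 8C B3.
U+251A: 3-byte form → E2 94 9A.
U+0F47: 3-byte form → E0 BD 87.
U+EDB2: 3-byte form → EE B6 B2.
U+131F4: 4-byte form → F0 93 87 B4.
U+A6BFB: 4-byte form → F2 A6 AF BB.
U+4C359: 4-byte form → F1 8C 8D 99.
Concatenated (25 bytes): F0 90 8C B3 E2 94 9A E0 BD 87 EE B6 B2 F0 93 87 B4 F2 A6 AF BB F1 8C 8D 99.

F0 90 8C B3 E2 94 9A E0 BD 87 EE B6 B2 F0 93 87 B4 F2 A6 AF BB F1 8C 8D 99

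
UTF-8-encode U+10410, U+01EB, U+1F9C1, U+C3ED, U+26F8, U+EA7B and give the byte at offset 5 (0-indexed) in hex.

U+10410 → 4-byte form F0 90 90 90 at offsets 0–3.
U+01EB → 2-byte form C7 AB at offsets 4–5.
Offset 5 falls in char 2's range; it's byte 2 of C7 AB = 0xAB.

0xAB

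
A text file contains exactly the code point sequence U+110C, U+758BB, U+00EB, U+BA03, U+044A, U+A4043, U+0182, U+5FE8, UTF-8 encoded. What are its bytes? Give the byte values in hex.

U+110C: 3-byte form → E1 84 8C.
U+758BB: 4-byte form → F1 B5 A2 BB.
U+00EB: 2-byte form → C3 AB.
U+BA03: 3-byte form → EB A8 83.
U+044A: 2-byte form → D1 8A.
U+A4043: 4-byte form → F2 A4 81 83.
U+0182: 2-byte form → C6 82.
U+5FE8: 3-byte form → E5 BF A8.
Concatenated (23 bytes): E1 84 8C F1 B5 A2 BB C3 AB EB A8 83 D1 8A F2 A4 81 83 C6 82 E5 BF A8.

E1 84 8C F1 B5 A2 BB C3 AB EB A8 83 D1 8A F2 A4 81 83 C6 82 E5 BF A8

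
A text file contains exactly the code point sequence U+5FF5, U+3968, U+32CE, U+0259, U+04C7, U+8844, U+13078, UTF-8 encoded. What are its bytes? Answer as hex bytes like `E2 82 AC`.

E5 BF B5 E3 A5 A8 E3 8B 8E C9 99 D3 87 E8 A1 84 F0 93 81 B8

U+5FF5: 3-byte form → E5 BF B5.
U+3968: 3-byte form → E3 A5 A8.
U+32CE: 3-byte form → E3 8B 8E.
U+0259: 2-byte form → C9 99.
U+04C7: 2-byte form → D3 87.
U+8844: 3-byte form → E8 A1 84.
U+13078: 4-byte form → F0 93 81 B8.
Concatenated (20 bytes): E5 BF B5 E3 A5 A8 E3 8B 8E C9 99 D3 87 E8 A1 84 F0 93 81 B8.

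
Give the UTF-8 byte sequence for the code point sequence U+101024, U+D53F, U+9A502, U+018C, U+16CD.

U+101024: 4-byte form → F4 81 80 A4.
U+D53F: 3-byte form → ED 94 BF.
U+9A502: 4-byte form → F2 9A 94 82.
U+018C: 2-byte form → C6 8C.
U+16CD: 3-byte form → E1 9B 8D.
Concatenated (16 bytes): F4 81 80 A4 ED 94 BF F2 9A 94 82 C6 8C E1 9B 8D.

F4 81 80 A4 ED 94 BF F2 9A 94 82 C6 8C E1 9B 8D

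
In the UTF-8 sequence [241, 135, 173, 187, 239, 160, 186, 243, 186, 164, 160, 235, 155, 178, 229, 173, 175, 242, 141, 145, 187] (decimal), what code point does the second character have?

U+F83A

Offset 0: leading byte 0xF1 = 11110001 → 4-byte char #1 = F1 87 AD BB.
Offset 4: leading byte 0xEF = 11101111 → 3-byte char #2 = EF A0 BA.
Leading byte 0xEF = 11101111 matches 1110xxxx → 3-byte sequence.
Byte 1: 0xEF = 11101111, payload 1111 (4 bits).
Byte 2: 0xA0 = 10100000 (10xxxxxx ✓), payload 100000.
Byte 3: 0xBA = 10111010 (10xxxxxx ✓), payload 111010.
Concatenate: 1111100000111010 = 0xF83A (16 bits → U+F83A).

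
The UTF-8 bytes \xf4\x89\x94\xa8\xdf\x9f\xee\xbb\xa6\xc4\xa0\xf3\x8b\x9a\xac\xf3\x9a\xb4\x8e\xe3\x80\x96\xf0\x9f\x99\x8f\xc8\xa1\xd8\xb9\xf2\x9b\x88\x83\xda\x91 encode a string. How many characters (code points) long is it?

Byte at offset 0: 0xF4 = 11110100 → 4-byte char (#1). Advance 4.
Byte at offset 4: 0xDF = 11011111 → 2-byte char (#2). Advance 2.
Byte at offset 6: 0xEE = 11101110 → 3-byte char (#3). Advance 3.
Byte at offset 9: 0xC4 = 11000100 → 2-byte char (#4). Advance 2.
Byte at offset 11: 0xF3 = 11110011 → 4-byte char (#5). Advance 4.
Byte at offset 15: 0xF3 = 11110011 → 4-byte char (#6). Advance 4.
Byte at offset 19: 0xE3 = 11100011 → 3-byte char (#7). Advance 3.
Byte at offset 22: 0xF0 = 11110000 → 4-byte char (#8). Advance 4.
Byte at offset 26: 0xC8 = 11001000 → 2-byte char (#9). Advance 2.
Byte at offset 28: 0xD8 = 11011000 → 2-byte char (#10). Advance 2.
Byte at offset 30: 0xF2 = 11110010 → 4-byte char (#11). Advance 4.
Byte at offset 34: 0xDA = 11011010 → 2-byte char (#12). Advance 2.
Reached end at offset 36 after 12 code points.

12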